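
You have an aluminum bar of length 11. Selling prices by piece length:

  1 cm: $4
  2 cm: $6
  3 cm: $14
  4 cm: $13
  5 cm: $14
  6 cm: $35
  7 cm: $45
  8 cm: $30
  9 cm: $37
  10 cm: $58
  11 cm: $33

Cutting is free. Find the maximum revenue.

Consider every possible first cut. R[k] is the best of p[i]+R[k−i] over all sellable i≤k.
R[1] = 4
R[2] = 8  (first piece 1, then R[1]=4)
R[3] = 14
R[4] = 18  (first piece 1, then R[3]=14)
R[5] = 22  (first piece 1, then R[4]=18)
R[6] = 35
R[7] = 45
R[8] = 49  (first piece 1, then R[7]=45)
R[9] = 53  (first piece 1, then R[8]=49)
R[10] = 59  (first piece 3, then R[7]=45)
R[11] = 63  (first piece 1, then R[10]=59)
One optimal cutting: 7 + 3 + 1 → $45 + $14 + $4 = $63.

63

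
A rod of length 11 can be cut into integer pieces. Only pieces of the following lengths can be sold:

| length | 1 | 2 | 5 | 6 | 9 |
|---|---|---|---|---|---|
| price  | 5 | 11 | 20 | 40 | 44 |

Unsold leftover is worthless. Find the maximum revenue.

67

Consider every possible first cut. r[k] is the best of p[i]+r[k−i] over all sellable i≤k.
r[1] = 5
r[2] = 11
r[3] = 16  (first piece 1, then r[2]=11)
r[4] = 22  (first piece 2, then r[2]=11)
r[5] = 27  (first piece 1, then r[4]=22)
r[6] = 40
r[7] = 45  (first piece 1, then r[6]=40)
r[8] = 51  (first piece 2, then r[6]=40)
r[9] = 56  (first piece 1, then r[8]=51)
r[10] = 62  (first piece 2, then r[8]=51)
r[11] = 67  (first piece 1, then r[10]=62)
One optimal cutting: 6 + 2 + 2 + 1 → $67.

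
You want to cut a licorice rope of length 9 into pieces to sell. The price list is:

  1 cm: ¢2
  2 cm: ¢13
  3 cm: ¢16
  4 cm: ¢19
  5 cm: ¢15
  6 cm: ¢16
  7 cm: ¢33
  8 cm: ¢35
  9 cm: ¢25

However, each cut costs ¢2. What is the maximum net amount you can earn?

49

Build v[k] bottom-up: v[k] = max over allowed piece i of (p[i] + v[k−i]) − 2 per cut.
v[1] = 2
v[2] = max(2+2-2, 13+0) = 13
v[3] = max(2+13-2, 13+2-2, 16+0) = 16
v[4] = max(2+16-2, 13+13-2, 16+2-2, 19+0) = 24
v[5] = max(2+24-2, 13+16-2, 16+13-2, 19+2-2, 15+0) = 27
v[6] = max(2+27-2, 13+24-2, 16+16-2, 19+13-2, 15+2-2, 16+0) = 35
v[7] = max(2+35-2, 13+27-2, 16+24-2, …, 16+2-2, 33+0) = 38
v[8] = max(2+38-2, 13+35-2, 16+27-2, …, 33+2-2, 35+0) = 46
v[9] = max(2+46-2, 13+38-2, 16+35-2, …, 35+2-2, 25+0) = 49
One optimal plan: pieces 3 + 2 + 2 + 2 (3 cuts) → ¢55 − ¢6 = ¢49.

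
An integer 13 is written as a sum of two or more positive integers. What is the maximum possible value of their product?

108

Define m[k] = max over 1≤i<k of i · max(k−i, m[k−i]); the inner max lets the remainder stay uncut if that's better.
m[2] = 1×max(1,0) = 1×1 = 1
m[3] = 1×max(2,1) = 1×2 = 2
m[4] = 2×max(2,1) = 2×2 = 4
m[5] = 2×max(3,2) = 2×3 = 6
m[6] = 3×max(3,2) = 3×3 = 9
m[7] = 2×max(5,6) = 2×6 = 12
m[8] = 2×max(6,9) = 2×9 = 18
m[9] = 3×max(6,9) = 3×9 = 27
m[10] = 2×max(8,18) = 2×18 = 36
m[11] = 2×max(9,27) = 2×27 = 54
m[12] = 3×max(9,27) = 3×27 = 81
m[13] = 2×max(11,54) = 2×54 = 108
One optimal split: 3 + 3 + 3 + 2 + 2; product 3×3×3×2×2 = 108.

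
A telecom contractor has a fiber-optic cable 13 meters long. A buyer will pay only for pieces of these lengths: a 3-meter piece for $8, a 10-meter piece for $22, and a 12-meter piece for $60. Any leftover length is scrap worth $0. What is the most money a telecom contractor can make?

60

Build best[k] bottom-up: best[k] = max over allowed piece i of (p[i] + best[k−i]).
best[1] = 0
best[2] = 0
best[3] = 8
best[4] = 8
best[5] = 8
best[6] = 16  (first piece 3, then best[3]=8)
best[7] = 16
best[8] = 16
best[9] = 24  (first piece 3, then best[6]=16)
best[10] = 24
best[11] = 24
best[12] = 60
best[13] = 60
One optimal cutting: pieces 12 with 1 meter of scrap → $60.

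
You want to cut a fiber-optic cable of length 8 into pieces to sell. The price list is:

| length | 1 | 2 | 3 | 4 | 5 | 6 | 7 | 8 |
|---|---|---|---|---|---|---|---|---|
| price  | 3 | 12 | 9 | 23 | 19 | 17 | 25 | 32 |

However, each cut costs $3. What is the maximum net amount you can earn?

Let net[k] be the best obtainable value from length k. For each k, try every first piece i and keep the best of price[i] + net[k−i] minus the 3 cut fee when i<k.
net[1] = 3
net[2] = max(3+3-3, 12+0) = 12
net[3] = max(3+12-3, 12+3-3, 9+0) = 12
net[4] = max(3+12-3, 12+12-3, 9+3-3, 23+0) = 23
net[5] = max(3+23-3, 12+12-3, 9+12-3, 23+3-3, 19+0) = 23
net[6] = max(3+23-3, 12+23-3, 9+12-3, 23+12-3, 19+3-3, 17+0) = 32
net[7] = max(3+32-3, 12+23-3, 9+23-3, …, 17+3-3, 25+0) = 32
net[8] = max(3+32-3, 12+32-3, 9+23-3, …, 25+3-3, 32+0) = 43
One optimal plan: pieces 4 + 4 (1 cut) → $46 − $3 = $43.

43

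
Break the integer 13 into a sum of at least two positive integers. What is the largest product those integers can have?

Fill P[k] for k=2..13: at each k try every first piece i and multiply by the better of (k−i) uncut or P[k−i].
P[2] = 1*max(1,0) = 1*1 = 1
P[3] = 1*max(2,1) = 1*2 = 2
P[4] = 2*max(2,1) = 2*2 = 4
P[5] = 2*max(3,2) = 2*3 = 6
P[6] = 3*max(3,2) = 3*3 = 9
P[7] = 2*max(5,6) = 2*6 = 12
P[8] = 2*max(6,9) = 2*9 = 18
P[9] = 3*max(6,9) = 3*9 = 27
P[10] = 2*max(8,18) = 2*18 = 36
P[11] = 2*max(9,27) = 2*27 = 54
P[12] = 3*max(9,27) = 3*27 = 81
P[13] = 2*max(11,54) = 2*54 = 108
One optimal split: 3 + 3 + 3 + 2 + 2; product 3*3*3*2*2 = 108.

108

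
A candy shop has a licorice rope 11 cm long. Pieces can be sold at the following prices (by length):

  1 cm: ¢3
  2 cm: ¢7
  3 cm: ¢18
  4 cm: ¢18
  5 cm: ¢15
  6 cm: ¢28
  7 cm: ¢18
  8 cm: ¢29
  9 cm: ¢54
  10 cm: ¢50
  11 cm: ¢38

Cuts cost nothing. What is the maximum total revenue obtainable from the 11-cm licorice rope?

Build best[k] bottom-up: best[k] = max over allowed piece i of (p[i] + best[k−i]).
best[1] = 3
best[2] = 7
best[3] = 18
best[4] = 21  (first piece 1, then best[3]=18)
best[5] = 25  (first piece 2, then best[3]=18)
best[6] = 36  (first piece 3, then best[3]=18)
best[7] = 39  (first piece 1, then best[6]=36)
best[8] = 43  (first piece 2, then best[6]=36)
best[9] = 54  (first piece 3, then best[6]=36)
best[10] = 57  (first piece 1, then best[9]=54)
best[11] = 61  (first piece 2, then best[9]=54)
One optimal cutting: 3 + 3 + 3 + 2 → ¢18 + ¢18 + ¢18 + ¢7 = ¢61.

61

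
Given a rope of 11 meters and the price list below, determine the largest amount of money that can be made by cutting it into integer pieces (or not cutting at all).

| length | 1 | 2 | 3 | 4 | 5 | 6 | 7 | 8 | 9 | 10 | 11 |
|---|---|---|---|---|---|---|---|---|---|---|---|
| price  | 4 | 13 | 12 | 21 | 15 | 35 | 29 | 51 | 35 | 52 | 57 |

69

Build r[k] bottom-up: r[k] = max over allowed piece i of (p[i] + r[k−i]).
r[1] = 4
r[2] = max(4+4, 13+0) = 13
r[3] = max(4+13, 13+4, 12+0) = 17
r[4] = max(4+17, 13+13, 12+4, 21+0) = 26
r[5] = max(4+26, 13+17, 12+13, 21+4, 15+0) = 30
r[6] = max(4+30, 13+26, 12+17, 21+13, 15+4, 35+0) = 39
r[7] = max(4+39, 13+30, 12+26, …, 35+4, 29+0) = 43
r[8] = max(4+43, 13+39, 12+30, …, 29+4, 51+0) = 52
r[9] = max(4+52, 13+43, 12+39, …, 51+4, 35+0) = 56
r[10] = max(4+56, 13+52, 12+43, …, 35+4, 52+0) = 65
r[11] = max(4+65, 13+56, 12+52, …, 52+4, 57+0) = 69
One optimal cutting: 2 + 2 + 2 + 2 + 2 + 1 → €13 + €13 + €13 + €13 + €13 + €4 = €69.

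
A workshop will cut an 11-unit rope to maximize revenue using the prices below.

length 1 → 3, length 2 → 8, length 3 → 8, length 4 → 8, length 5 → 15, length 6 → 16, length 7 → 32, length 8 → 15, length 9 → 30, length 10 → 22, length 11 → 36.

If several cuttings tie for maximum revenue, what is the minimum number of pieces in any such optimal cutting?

3

Build r[k] bottom-up: r[k] = max over allowed piece i of (p[i] + r[k−i]).
r[1] = 3
r[2] = max(3+3, 8+0) = 8
r[3] = max(3+8, 8+3, 8+0) = 11
r[4] = max(3+11, 8+8, 8+3, 8+0) = 16
r[5] = max(3+16, 8+11, 8+8, 8+3, 15+0) = 19
r[6] = max(3+19, 8+16, 8+11, 8+8, 15+3, 16+0) = 24
r[7] = max(3+24, 8+19, 8+16, …, 16+3, 32+0) = 32
r[8] = max(3+32, 8+24, 8+19, …, 32+3, 15+0) = 35
r[9] = max(3+35, 8+32, 8+24, …, 15+3, 30+0) = 40
r[10] = max(3+40, 8+35, 8+32, …, 30+3, 22+0) = 43
r[11] = max(3+43, 8+40, 8+35, …, 22+3, 36+0) = 48
Maximum revenue is 48.
Now minimize piece count subject to staying optimal: for each k, pieces[k] = 1 + min over i with p[i]+r[k−i]=r[k] of pieces[k−i].
pieces[8] = 2
pieces[9] = 2
pieces[10] = 3
pieces[11] = 3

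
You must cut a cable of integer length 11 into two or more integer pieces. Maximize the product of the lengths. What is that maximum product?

Let prod[k] be the best product for length k (with at least one cut). For each first piece i, the rest contributes max(k−i, prod[k−i]).
Small cases: prod[2]=1, prod[3]=2, prod[4]=4.
prod[5] = max(1·4, 2·3, 3·2, 4·1) = 6
prod[6] = max(1·6, 2·4, 3·3, 4·2, 5·1) = 9
prod[7] = max(1·9, 2·6, 3·4, 4·3, 5·2, 6·1) = 12
prod[8] = max(1·12, 2·9, 3·6, …, 6·2, 7·1) = 18
prod[9] = max(1·18, 2·12, 3·9, …, 7·2, 8·1) = 27
prod[10] = max(1·27, 2·18, 3·12, …, 8·2, 9·1) = 36
prod[11] = max(1·36, 2·27, 3·18, …, 9·2, 10·1) = 54
One optimal split: 3 + 3 + 3 + 2; product 3·3·3·2 = 54.

54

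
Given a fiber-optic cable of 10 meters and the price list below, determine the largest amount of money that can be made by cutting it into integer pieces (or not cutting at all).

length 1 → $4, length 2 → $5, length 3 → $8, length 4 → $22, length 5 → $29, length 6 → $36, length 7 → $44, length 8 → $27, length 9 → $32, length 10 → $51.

Build r[k] bottom-up: r[k] = max over allowed piece i of (p[i] + r[k−i]).
r[1] = 4
r[2] = max(4+4, 5+0) = 8
r[3] = max(4+8, 5+4, 8+0) = 12
r[4] = max(4+12, 5+8, 8+4, 22+0) = 22
r[5] = max(4+22, 5+12, 8+8, 22+4, 29+0) = 29
r[6] = max(4+29, 5+22, 8+12, 22+8, 29+4, 36+0) = 36
r[7] = max(4+36, 5+29, 8+22, …, 36+4, 44+0) = 44
r[8] = max(4+44, 5+36, 8+29, …, 44+4, 27+0) = 48
r[9] = max(4+48, 5+44, 8+36, …, 27+4, 32+0) = 52
r[10] = max(4+52, 5+48, 8+44, …, 32+4, 51+0) = 58
One optimal cutting: 6 + 4 → $36 + $22 = $58.

58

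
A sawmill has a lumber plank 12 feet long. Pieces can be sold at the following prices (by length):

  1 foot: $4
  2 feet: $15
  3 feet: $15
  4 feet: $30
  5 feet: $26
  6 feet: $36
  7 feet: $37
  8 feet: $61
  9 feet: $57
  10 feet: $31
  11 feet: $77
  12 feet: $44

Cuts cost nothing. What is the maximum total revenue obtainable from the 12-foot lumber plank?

91

Build best[k] bottom-up: best[k] = max over allowed piece i of (p[i] + best[k−i]).
best[1] = 4
best[2] = 15
best[3] = 19  (first piece 1, then best[2]=15)
best[4] = 30  (first piece 2, then best[2]=15)
best[5] = 34  (first piece 1, then best[4]=30)
best[6] = 45  (first piece 2, then best[4]=30)
best[7] = 49  (first piece 1, then best[6]=45)
best[8] = 61
best[9] = 65  (first piece 1, then best[8]=61)
best[10] = 76  (first piece 2, then best[8]=61)
best[11] = 80  (first piece 1, then best[10]=76)
best[12] = 91  (first piece 2, then best[10]=76)
One optimal cutting: 8 + 2 + 2 → $61 + $15 + $15 = $91.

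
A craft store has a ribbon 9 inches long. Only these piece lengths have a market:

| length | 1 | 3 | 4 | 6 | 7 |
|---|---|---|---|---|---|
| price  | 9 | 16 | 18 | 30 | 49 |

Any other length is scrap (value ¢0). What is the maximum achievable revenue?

81

Build best[k] bottom-up: best[k] = max over allowed piece i of (p[i] + best[k−i]).
best[1] = 9
best[2] = 18  (first piece 1, then best[1]=9)
best[3] = 27  (first piece 1, then best[2]=18)
best[4] = 36  (first piece 1, then best[3]=27)
best[5] = 45  (first piece 1, then best[4]=36)
best[6] = 54  (first piece 1, then best[5]=45)
best[7] = 63  (first piece 1, then best[6]=54)
best[8] = 72  (first piece 1, then best[7]=63)
best[9] = 81  (first piece 1, then best[8]=72)
One optimal cutting: 1 + 1 + 1 + 1 + 1 + 1 + 1 + 1 + 1 → ¢81.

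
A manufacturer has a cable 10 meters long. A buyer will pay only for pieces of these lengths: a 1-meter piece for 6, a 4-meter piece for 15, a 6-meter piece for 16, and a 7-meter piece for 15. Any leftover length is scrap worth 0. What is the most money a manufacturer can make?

60

Consider every possible first cut. best[k] is the best of p[i]+best[k−i] over all sellable i≤k.
best[1] = 6
best[2] = 12  (first piece 1, then best[1]=6)
best[3] = 18  (first piece 1, then best[2]=12)
best[4] = 24  (first piece 1, then best[3]=18)
best[5] = 30  (first piece 1, then best[4]=24)
best[6] = 36  (first piece 1, then best[5]=30)
best[7] = 42  (first piece 1, then best[6]=36)
best[8] = 48  (first piece 1, then best[7]=42)
best[9] = 54  (first piece 1, then best[8]=48)
best[10] = 60  (first piece 1, then best[9]=54)
One optimal cutting: 1 + 1 + 1 + 1 + 1 + 1 + 1 + 1 + 1 + 1 → 60.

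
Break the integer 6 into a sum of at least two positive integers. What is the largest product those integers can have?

Define P[k] = max over 1≤i<k of i · max(k−i, P[k−i]); the inner max lets the remainder stay uncut if that's better.
P[2] = 1×max(1,0) = 1×1 = 1
P[3] = 1×max(2,1) = 1×2 = 2
P[4] = 2×max(2,1) = 2×2 = 4
P[5] = 2×max(3,2) = 2×3 = 6
P[6] = 3×max(3,2) = 3×3 = 9
One optimal split: 3 + 3; product 3×3 = 9.

9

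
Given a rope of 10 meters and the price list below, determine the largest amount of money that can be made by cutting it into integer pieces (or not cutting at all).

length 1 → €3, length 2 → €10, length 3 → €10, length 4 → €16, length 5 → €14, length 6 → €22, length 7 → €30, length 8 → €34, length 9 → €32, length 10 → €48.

Let v[k] be the best obtainable value from length k. For each k, try every first piece i and keep the best of price[i] + v[k−i].
v[1] = 3
v[2] = max(3+3, 10+0) = 10
v[3] = max(3+10, 10+3, 10+0) = 13
v[4] = max(3+13, 10+10, 10+3, 16+0) = 20
v[5] = max(3+20, 10+13, 10+10, 16+3, 14+0) = 23
v[6] = max(3+23, 10+20, 10+13, 16+10, 14+3, 22+0) = 30
v[7] = max(3+30, 10+23, 10+20, …, 22+3, 30+0) = 33
v[8] = max(3+33, 10+30, 10+23, …, 30+3, 34+0) = 40
v[9] = max(3+40, 10+33, 10+30, …, 34+3, 32+0) = 43
v[10] = max(3+43, 10+40, 10+33, …, 32+3, 48+0) = 50
One optimal cutting: 2 + 2 + 2 + 2 + 2 → €10 + €10 + €10 + €10 + €10 = €50.

50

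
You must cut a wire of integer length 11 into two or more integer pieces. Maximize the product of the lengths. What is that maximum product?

Define P[k] = max over 1≤i<k of i · max(k−i, P[k−i]); the inner max lets the remainder stay uncut if that's better.
Small cases: P[2]=1, P[3]=2, P[4]=4, P[5]=6, P[6]=9.
P[7] = 2×max(5,6) = 2×6 = 12
P[8] = 2×max(6,9) = 2×9 = 18
P[9] = 3×max(6,9) = 3×9 = 27
P[10] = 2×max(8,18) = 2×18 = 36
P[11] = 2×max(9,27) = 2×27 = 54
One optimal split: 3 + 3 + 3 + 2; product 3×3×3×2 = 54.

54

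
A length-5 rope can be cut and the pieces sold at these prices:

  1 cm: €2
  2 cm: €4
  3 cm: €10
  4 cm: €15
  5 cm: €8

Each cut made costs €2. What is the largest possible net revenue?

Let net[k] be the best obtainable value from length k. For each k, try every first piece i and keep the best of price[i] + net[k−i] minus the 2 cut fee when i<k.
net[1] = 2
net[2] = max(2+2-2, 4+0) = 4
net[3] = max(2+4-2, 4+2-2, 10+0) = 10
net[4] = max(2+10-2, 4+4-2, 10+2-2, 15+0) = 15
net[5] = max(2+15-2, 4+10-2, 10+4-2, 15+2-2, 8+0) = 15
One optimal plan: pieces 4 + 1 (1 cut) → €17 − €2 = €15.

15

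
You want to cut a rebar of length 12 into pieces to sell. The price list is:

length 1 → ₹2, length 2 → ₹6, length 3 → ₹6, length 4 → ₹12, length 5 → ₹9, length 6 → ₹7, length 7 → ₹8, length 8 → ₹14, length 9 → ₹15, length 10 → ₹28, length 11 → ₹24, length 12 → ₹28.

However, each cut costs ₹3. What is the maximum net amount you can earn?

31

Let v[k] be the best obtainable value from length k. For each k, try every first piece i and keep the best of price[i] + v[k−i] minus the 3 cut fee when i<k.
v[1] = 2
v[2] = max(2+2-3, 6+0) = 6
v[3] = max(2+6-3, 6+2-3, 6+0) = 6
v[4] = max(2+6-3, 6+6-3, 6+2-3, 12+0) = 12
v[5] = max(2+12-3, 6+6-3, 6+6-3, 12+2-3, 9+0) = 11
v[6] = max(2+11-3, 6+12-3, 6+6-3, 12+6-3, 9+2-3, 7+0) = 15
v[7] = max(2+15-3, 6+11-3, 6+12-3, …, 7+2-3, 8+0) = 15
v[8] = max(2+15-3, 6+15-3, 6+11-3, …, 8+2-3, 14+0) = 21
v[9] = max(2+21-3, 6+15-3, 6+15-3, …, 14+2-3, 15+0) = 20
v[10] = max(2+20-3, 6+21-3, 6+15-3, …, 15+2-3, 28+0) = 28
v[11] = max(2+28-3, 6+20-3, 6+21-3, …, 28+2-3, 24+0) = 27
v[12] = max(2+27-3, 6+28-3, 6+20-3, …, 24+2-3, 28+0) = 31
One optimal plan: pieces 10 + 2 (1 cut) → ₹34 − ₹3 = ₹31.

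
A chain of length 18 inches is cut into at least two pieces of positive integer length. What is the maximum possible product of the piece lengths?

729

Fill f[k] for k=2..18: at each k try every first piece i and multiply by the better of (k−i) uncut or f[k−i].
f[2] = 1×max(1,0) = 1×1 = 1
f[3] = max(1×2, 2×1) = 2
f[4] = max(1×3, 2×2, 3×1) = 4
f[5] = max(1×4, 2×3, 3×2, 4×1) = 6
f[6] = max(1×6, 2×4, 3×3, 4×2, 5×1) = 9
f[7] = max(1×9, 2×6, 3×4, 4×3, 5×2, 6×1) = 12
f[8] = max(1×12, 2×9, 3×6, …, 6×2, 7×1) = 18
f[9] = max(1×18, 2×12, 3×9, …, 7×2, 8×1) = 27
f[10] = max(1×27, 2×18, 3×12, …, 8×2, 9×1) = 36
f[11] = max(1×36, 2×27, 3×18, …, 9×2, 10×1) = 54
f[12] = max(1×54, 2×36, 3×27, …, 10×2, 11×1) = 81
f[13] = max(1×81, 2×54, 3×36, …, 11×2, 12×1) = 108
f[14] = max(1×108, 2×81, 3×54, …, 12×2, 13×1) = 162
f[15] = max(1×162, 2×108, 3×81, …, 13×2, 14×1) = 243
f[16] = max(1×243, 2×162, 3×108, …, 14×2, 15×1) = 324
f[17] = max(1×324, 2×243, 3×162, …, 15×2, 16×1) = 486
f[18] = max(1×486, 2×324, 3×243, …, 16×2, 17×1) = 729
One optimal split: 3 + 3 + 3 + 3 + 3 + 3; product 3×3×3×3×3×3 = 729.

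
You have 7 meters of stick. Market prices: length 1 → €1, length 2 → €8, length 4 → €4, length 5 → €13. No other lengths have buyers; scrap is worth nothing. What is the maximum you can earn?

25

Build f[k] bottom-up: f[k] = max over allowed piece i of (p[i] + f[k−i]).
f[1] = 1
f[2] = max(1+1, 8+0) = 8
f[3] = max(1+8, 8+1) = 9
f[4] = max(1+9, 8+8, 4+0) = 16
f[5] = max(1+16, 8+9, 4+1, 13+0) = 17
f[6] = max(1+17, 8+16, 4+8, 13+1) = 24
f[7] = max(1+24, 8+17, 4+9, 13+8) = 25
One optimal cutting: 2 + 2 + 2 + 1 → €25.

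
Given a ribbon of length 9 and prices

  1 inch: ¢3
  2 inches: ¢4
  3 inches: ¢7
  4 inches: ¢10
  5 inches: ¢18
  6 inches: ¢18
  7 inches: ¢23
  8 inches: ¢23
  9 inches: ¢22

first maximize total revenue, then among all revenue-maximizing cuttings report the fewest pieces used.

5

Consider every possible first cut. r[k] is the best of p[i]+r[k−i] over all sellable i≤k.
r[1] = 3
r[2] = 6  (first piece 1, then r[1]=3)
r[3] = 9  (first piece 1, then r[2]=6)
r[4] = 12  (first piece 1, then r[3]=9)
r[5] = 18
r[6] = 21  (first piece 1, then r[5]=18)
r[7] = 24  (first piece 1, then r[6]=21)
r[8] = 27  (first piece 1, then r[7]=24)
r[9] = 30  (first piece 1, then r[8]=27)
Maximum revenue is ¢30.
Now minimize piece count subject to staying optimal: for each k, pieces[k] = 1 + min over i with p[i]+r[k−i]=r[k] of pieces[k−i].
pieces[6] = 2
pieces[7] = 3
pieces[8] = 4
pieces[9] = 5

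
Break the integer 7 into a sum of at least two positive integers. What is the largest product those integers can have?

12

Let prod[k] be the best product for length k (with at least one cut). For each first piece i, the rest contributes max(k−i, prod[k−i]).
prod[2] = 1*max(1,0) = 1*1 = 1
prod[3] = max(1*2, 2*1) = 2
prod[4] = max(1*3, 2*2, 3*1) = 4
prod[5] = max(1*4, 2*3, 3*2, 4*1) = 6
prod[6] = max(1*6, 2*4, 3*3, 4*2, 5*1) = 9
prod[7] = max(1*9, 2*6, 3*4, 4*3, 5*2, 6*1) = 12
One optimal split: 3 + 2 + 2; product 3*2*2 = 12.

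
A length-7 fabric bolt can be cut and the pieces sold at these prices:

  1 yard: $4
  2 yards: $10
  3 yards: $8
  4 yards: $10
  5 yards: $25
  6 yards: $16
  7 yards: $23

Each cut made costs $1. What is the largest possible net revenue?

Consider every possible first cut. r[k] is the best of p[i]+r[k−i] over all sellable i≤k, charging 1 whenever i<k.
r[1] = 4
r[2] = max(4+4-1, 10+0) = 10
r[3] = max(4+10-1, 10+4-1, 8+0) = 13
r[4] = max(4+13-1, 10+10-1, 8+4-1, 10+0) = 19
r[5] = max(4+19-1, 10+13-1, 8+10-1, 10+4-1, 25+0) = 25
r[6] = max(4+25-1, 10+19-1, 8+13-1, 10+10-1, 25+4-1, 16+0) = 28
r[7] = max(4+28-1, 10+25-1, 8+19-1, …, 16+4-1, 23+0) = 34
One optimal plan: pieces 5 + 2 (1 cut) → $35 − $1 = $34.

34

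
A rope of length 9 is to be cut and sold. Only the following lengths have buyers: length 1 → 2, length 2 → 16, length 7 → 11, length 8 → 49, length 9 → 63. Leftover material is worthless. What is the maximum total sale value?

66

Consider every possible first cut. f[k] is the best of p[i]+f[k−i] over all sellable i≤k.
f[1] = 2
f[2] = 16
f[3] = 18  (first piece 1, then f[2]=16)
f[4] = 32  (first piece 2, then f[2]=16)
f[5] = 34  (first piece 1, then f[4]=32)
f[6] = 48  (first piece 2, then f[4]=32)
f[7] = 50  (first piece 1, then f[6]=48)
f[8] = 64  (first piece 2, then f[6]=48)
f[9] = 66  (first piece 1, then f[8]=64)
One optimal cutting: 2 + 2 + 2 + 2 + 1 → 66.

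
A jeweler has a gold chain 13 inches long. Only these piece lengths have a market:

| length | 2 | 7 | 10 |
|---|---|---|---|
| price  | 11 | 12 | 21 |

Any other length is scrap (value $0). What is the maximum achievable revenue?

Build r[k] bottom-up: r[k] = max over allowed piece i of (p[i] + r[k−i]).
r[1] = 0
r[2] = 11
r[3] = 11
r[4] = 22  (first piece 2, then r[2]=11)
r[5] = 22
r[6] = 33  (first piece 2, then r[4]=22)
r[7] = 33
r[8] = 44  (first piece 2, then r[6]=33)
r[9] = 44
r[10] = 55  (first piece 2, then r[8]=44)
r[11] = 55
r[12] = 66  (first piece 2, then r[10]=55)
r[13] = 66
One optimal cutting: pieces 2 + 2 + 2 + 2 + 2 + 2 with 1 inch of scrap → $66.

66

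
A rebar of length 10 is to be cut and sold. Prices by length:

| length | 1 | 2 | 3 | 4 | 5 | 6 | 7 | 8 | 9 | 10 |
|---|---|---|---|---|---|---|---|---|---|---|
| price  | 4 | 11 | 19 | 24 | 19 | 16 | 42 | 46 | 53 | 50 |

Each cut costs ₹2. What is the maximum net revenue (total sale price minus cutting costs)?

59

Let net[k] be the best obtainable value from length k. For each k, try every first piece i and keep the best of price[i] + net[k−i] minus the 2 cut fee when i<k.
net[1] = 4
net[2] = max(4+4-2, 11+0) = 11
net[3] = max(4+11-2, 11+4-2, 19+0) = 19
net[4] = max(4+19-2, 11+11-2, 19+4-2, 24+0) = 24
net[5] = max(4+24-2, 11+19-2, 19+11-2, 24+4-2, 19+0) = 28
net[6] = max(4+28-2, 11+24-2, 19+19-2, 24+11-2, 19+4-2, 16+0) = 36
net[7] = max(4+36-2, 11+28-2, 19+24-2, …, 16+4-2, 42+0) = 42
net[8] = max(4+42-2, 11+36-2, 19+28-2, …, 42+4-2, 46+0) = 46
net[9] = max(4+46-2, 11+42-2, 19+36-2, …, 46+4-2, 53+0) = 53
net[10] = max(4+53-2, 11+46-2, 19+42-2, …, 53+4-2, 50+0) = 59
One optimal plan: pieces 7 + 3 (1 cut) → ₹61 − ₹2 = ₹59.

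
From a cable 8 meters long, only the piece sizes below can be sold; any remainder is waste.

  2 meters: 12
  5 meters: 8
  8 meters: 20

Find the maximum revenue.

48

Build f[k] bottom-up: f[k] = max over allowed piece i of (p[i] + f[k−i]).
f[1] = 0
f[2] = 12
f[3] = 12
f[4] = 24  (first piece 2, then f[2]=12)
f[5] = max(12+12, 8+0) = 24
f[6] = max(12+24, 8+0) = 36
f[7] = max(12+24, 8+12) = 36
f[8] = max(12+36, 8+12, 20+0) = 48
One optimal cutting: 2 + 2 + 2 + 2 → 48.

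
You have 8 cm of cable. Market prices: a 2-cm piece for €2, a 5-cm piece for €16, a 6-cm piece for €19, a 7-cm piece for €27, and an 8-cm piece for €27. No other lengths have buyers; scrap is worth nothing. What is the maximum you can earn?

Consider every possible first cut. f[k] is the best of p[i]+f[k−i] over all sellable i≤k.
f[1] = 0
f[2] = 2
f[3] = 2
f[4] = 4  (first piece 2, then f[2]=2)
f[5] = 16
f[6] = 19
f[7] = 27
f[8] = 27
One optimal cutting: pieces 7 with 1 cm of scrap → €27.

27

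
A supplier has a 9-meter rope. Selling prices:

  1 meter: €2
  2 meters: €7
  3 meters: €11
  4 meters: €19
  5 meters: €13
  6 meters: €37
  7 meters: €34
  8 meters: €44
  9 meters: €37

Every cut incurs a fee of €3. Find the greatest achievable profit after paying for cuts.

Consider every possible first cut. r[k] is the best of p[i]+r[k−i] over all sellable i≤k, charging 3 whenever i<k.
r[1] = 2
r[2] = max(2+2-3, 7+0) = 7
r[3] = max(2+7-3, 7+2-3, 11+0) = 11
r[4] = max(2+11-3, 7+7-3, 11+2-3, 19+0) = 19
r[5] = max(2+19-3, 7+11-3, 11+7-3, 19+2-3, 13+0) = 18
r[6] = max(2+18-3, 7+19-3, 11+11-3, 19+7-3, 13+2-3, 37+0) = 37
r[7] = max(2+37-3, 7+18-3, 11+19-3, …, 37+2-3, 34+0) = 36
r[8] = max(2+36-3, 7+37-3, 11+18-3, …, 34+2-3, 44+0) = 44
r[9] = max(2+44-3, 7+36-3, 11+37-3, …, 44+2-3, 37+0) = 45
One optimal plan: pieces 6 + 3 (1 cut) → €48 − €3 = €45.

45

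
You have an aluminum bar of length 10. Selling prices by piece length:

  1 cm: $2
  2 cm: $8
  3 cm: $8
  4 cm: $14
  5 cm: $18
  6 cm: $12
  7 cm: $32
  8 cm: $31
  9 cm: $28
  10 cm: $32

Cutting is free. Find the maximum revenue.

42

Consider every possible first cut. r[k] is the best of p[i]+r[k−i] over all sellable i≤k.
r[1] = 2
r[2] = 8
r[3] = 10  (first piece 1, then r[2]=8)
r[4] = 16  (first piece 2, then r[2]=8)
r[5] = 18  (first piece 1, then r[4]=16)
r[6] = 24  (first piece 2, then r[4]=16)
r[7] = 32
r[8] = 34  (first piece 1, then r[7]=32)
r[9] = 40  (first piece 2, then r[7]=32)
r[10] = 42  (first piece 1, then r[9]=40)
One optimal cutting: 7 + 2 + 1 → $32 + $8 + $2 = $42.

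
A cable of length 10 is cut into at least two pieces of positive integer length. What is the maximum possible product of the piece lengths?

Define f[k] = max over 1≤i<k of i · max(k−i, f[k−i]); the inner max lets the remainder stay uncut if that's better.
f[2] = 1×max(1,0) = 1×1 = 1
f[3] = 1×max(2,1) = 1×2 = 2
f[4] = 2×max(2,1) = 2×2 = 4
f[5] = 2×max(3,2) = 2×3 = 6
f[6] = 3×max(3,2) = 3×3 = 9
f[7] = 2×max(5,6) = 2×6 = 12
f[8] = 2×max(6,9) = 2×9 = 18
f[9] = 3×max(6,9) = 3×9 = 27
f[10] = 2×max(8,18) = 2×18 = 36
One optimal split: 3 + 3 + 2 + 2; product 3×3×2×2 = 36.

36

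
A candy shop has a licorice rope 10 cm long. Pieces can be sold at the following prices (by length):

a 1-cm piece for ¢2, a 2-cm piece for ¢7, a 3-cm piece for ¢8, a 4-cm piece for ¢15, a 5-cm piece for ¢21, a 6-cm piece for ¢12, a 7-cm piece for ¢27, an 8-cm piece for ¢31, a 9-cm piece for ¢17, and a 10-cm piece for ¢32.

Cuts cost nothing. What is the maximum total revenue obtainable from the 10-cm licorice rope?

Let best[k] be the best obtainable value from length k. For each k, try every first piece i and keep the best of price[i] + best[k−i].
best[1] = 2
best[2] = 7
best[3] = 9  (first piece 1, then best[2]=7)
best[4] = 15
best[5] = 21
best[6] = 23  (first piece 1, then best[5]=21)
best[7] = 28  (first piece 2, then best[5]=21)
best[8] = 31
best[9] = 36  (first piece 4, then best[5]=21)
best[10] = 42  (first piece 5, then best[5]=21)
One optimal cutting: 5 + 5 → ¢21 + ¢21 = ¢42.

42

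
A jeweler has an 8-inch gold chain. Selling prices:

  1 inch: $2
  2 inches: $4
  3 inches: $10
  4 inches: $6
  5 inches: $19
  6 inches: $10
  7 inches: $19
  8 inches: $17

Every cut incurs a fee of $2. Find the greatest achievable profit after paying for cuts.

27

Consider every possible first cut. r[k] is the best of p[i]+r[k−i] over all sellable i≤k, charging 2 whenever i<k.
r[1] = 2
r[2] = max(2+2-2, 4+0) = 4
r[3] = max(2+4-2, 4+2-2, 10+0) = 10
r[4] = max(2+10-2, 4+4-2, 10+2-2, 6+0) = 10
r[5] = max(2+10-2, 4+10-2, 10+4-2, 6+2-2, 19+0) = 19
r[6] = max(2+19-2, 4+10-2, 10+10-2, 6+4-2, 19+2-2, 10+0) = 19
r[7] = max(2+19-2, 4+19-2, 10+10-2, …, 10+2-2, 19+0) = 21
r[8] = max(2+21-2, 4+19-2, 10+19-2, …, 19+2-2, 17+0) = 27
One optimal plan: pieces 5 + 3 (1 cut) → $29 − $2 = $27.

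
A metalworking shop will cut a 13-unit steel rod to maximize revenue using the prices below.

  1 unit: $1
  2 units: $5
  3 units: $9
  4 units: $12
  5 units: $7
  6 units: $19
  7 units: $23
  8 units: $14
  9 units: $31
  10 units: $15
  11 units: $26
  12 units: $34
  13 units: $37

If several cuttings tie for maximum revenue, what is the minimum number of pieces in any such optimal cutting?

Build r[k] bottom-up: r[k] = max over allowed piece i of (p[i] + r[k−i]).
r[1] = 1
r[2] = max(1+1, 5+0) = 5
r[3] = max(1+5, 5+1, 9+0) = 9
r[4] = max(1+9, 5+5, 9+1, 12+0) = 12
r[5] = max(1+12, 5+9, 9+5, 12+1, 7+0) = 14
r[6] = max(1+14, 5+12, 9+9, 12+5, 7+1, 19+0) = 19
r[7] = max(1+19, 5+14, 9+12, …, 19+1, 23+0) = 23
r[8] = max(1+23, 5+19, 9+14, …, 23+1, 14+0) = 24
r[9] = max(1+24, 5+23, 9+19, …, 14+1, 31+0) = 31
r[10] = max(1+31, 5+24, 9+23, …, 31+1, 15+0) = 32
r[11] = max(1+32, 5+31, 9+24, …, 15+1, 26+0) = 36
r[12] = max(1+36, 5+32, 9+31, …, 26+1, 34+0) = 40
r[13] = max(1+40, 5+36, 9+32, …, 34+1, 37+0) = 43
Maximum revenue is $43.
Now minimize piece count subject to staying optimal: for each k, pieces[k] = 1 + min over i with p[i]+r[k−i]=r[k] of pieces[k−i].
pieces[10] = 2
pieces[11] = 2
pieces[12] = 2
pieces[13] = 2

2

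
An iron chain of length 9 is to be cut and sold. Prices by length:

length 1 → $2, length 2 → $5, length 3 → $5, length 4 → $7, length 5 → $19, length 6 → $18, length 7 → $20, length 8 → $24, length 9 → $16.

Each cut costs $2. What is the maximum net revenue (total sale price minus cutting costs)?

25

Consider every possible first cut. net[k] is the best of p[i]+net[k−i] over all sellable i≤k, charging 2 whenever i<k.
net[1] = 2
net[2] = max(2+2-2, 5+0) = 5
net[3] = max(2+5-2, 5+2-2, 5+0) = 5
net[4] = max(2+5-2, 5+5-2, 5+2-2, 7+0) = 8
net[5] = max(2+8-2, 5+5-2, 5+5-2, 7+2-2, 19+0) = 19
net[6] = max(2+19-2, 5+8-2, 5+5-2, 7+5-2, 19+2-2, 18+0) = 19
net[7] = max(2+19-2, 5+19-2, 5+8-2, …, 18+2-2, 20+0) = 22
net[8] = max(2+22-2, 5+19-2, 5+19-2, …, 20+2-2, 24+0) = 24
net[9] = max(2+24-2, 5+22-2, 5+19-2, …, 24+2-2, 16+0) = 25
One optimal plan: pieces 5 + 2 + 2 (2 cuts) → $29 − $4 = $25.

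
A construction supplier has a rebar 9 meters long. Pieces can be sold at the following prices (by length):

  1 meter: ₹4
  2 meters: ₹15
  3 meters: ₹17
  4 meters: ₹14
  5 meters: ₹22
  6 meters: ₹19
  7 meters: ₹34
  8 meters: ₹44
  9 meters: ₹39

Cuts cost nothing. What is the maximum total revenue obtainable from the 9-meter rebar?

Consider every possible first cut. R[k] is the best of p[i]+R[k−i] over all sellable i≤k.
R[1] = 4
R[2] = max(4+4, 15+0) = 15
R[3] = max(4+15, 15+4, 17+0) = 19
R[4] = max(4+19, 15+15, 17+4, 14+0) = 30
R[5] = max(4+30, 15+19, 17+15, 14+4, 22+0) = 34
R[6] = max(4+34, 15+30, 17+19, 14+15, 22+4, 19+0) = 45
R[7] = max(4+45, 15+34, 17+30, …, 19+4, 34+0) = 49
R[8] = max(4+49, 15+45, 17+34, …, 34+4, 44+0) = 60
R[9] = max(4+60, 15+49, 17+45, …, 44+4, 39+0) = 64
One optimal cutting: 2 + 2 + 2 + 2 + 1 → ₹15 + ₹15 + ₹15 + ₹15 + ₹4 = ₹64.

64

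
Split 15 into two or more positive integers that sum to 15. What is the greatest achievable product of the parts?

Fill P[k] for k=2..15: at each k try every first piece i and multiply by the better of (k−i) uncut or P[k−i].
Small cases: P[2]=1, P[3]=2, P[4]=4, P[5]=6, P[6]=9, P[7]=12, P[8]=18, P[9]=27, P[10]=36.
P[11] = max(1×36, 2×27, 3×18, …, 9×2, 10×1) = 54
P[12] = max(1×54, 2×36, 3×27, …, 10×2, 11×1) = 81
P[13] = max(1×81, 2×54, 3×36, …, 11×2, 12×1) = 108
P[14] = max(1×108, 2×81, 3×54, …, 12×2, 13×1) = 162
P[15] = max(1×162, 2×108, 3×81, …, 13×2, 14×1) = 243
One optimal split: 3 + 3 + 3 + 3 + 3; product 3×3×3×3×3 = 243.

243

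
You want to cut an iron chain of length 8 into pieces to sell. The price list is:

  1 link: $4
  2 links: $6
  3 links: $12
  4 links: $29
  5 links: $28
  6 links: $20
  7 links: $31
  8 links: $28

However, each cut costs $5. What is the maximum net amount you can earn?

53

Build net[k] bottom-up: net[k] = max over allowed piece i of (p[i] + net[k−i]) − 5 per cut.
net[1] = 4
net[2] = max(4+4-5, 6+0) = 6
net[3] = max(4+6-5, 6+4-5, 12+0) = 12
net[4] = max(4+12-5, 6+6-5, 12+4-5, 29+0) = 29
net[5] = max(4+29-5, 6+12-5, 12+6-5, 29+4-5, 28+0) = 28
net[6] = max(4+28-5, 6+29-5, 12+12-5, 29+6-5, 28+4-5, 20+0) = 30
net[7] = max(4+30-5, 6+28-5, 12+29-5, …, 20+4-5, 31+0) = 36
net[8] = max(4+36-5, 6+30-5, 12+28-5, …, 31+4-5, 28+0) = 53
One optimal plan: pieces 4 + 4 (1 cut) → $58 − $5 = $53.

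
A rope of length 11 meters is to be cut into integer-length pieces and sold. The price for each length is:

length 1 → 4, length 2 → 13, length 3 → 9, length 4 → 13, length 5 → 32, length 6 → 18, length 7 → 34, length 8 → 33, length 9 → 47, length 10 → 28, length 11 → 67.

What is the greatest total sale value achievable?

Build R[k] bottom-up: R[k] = max over allowed piece i of (p[i] + R[k−i]).
R[1] = 4
R[2] = max(4+4, 13+0) = 13
R[3] = max(4+13, 13+4, 9+0) = 17
R[4] = max(4+17, 13+13, 9+4, 13+0) = 26
R[5] = max(4+26, 13+17, 9+13, 13+4, 32+0) = 32
R[6] = max(4+32, 13+26, 9+17, 13+13, 32+4, 18+0) = 39
R[7] = max(4+39, 13+32, 9+26, …, 18+4, 34+0) = 45
R[8] = max(4+45, 13+39, 9+32, …, 34+4, 33+0) = 52
R[9] = max(4+52, 13+45, 9+39, …, 33+4, 47+0) = 58
R[10] = max(4+58, 13+52, 9+45, …, 47+4, 28+0) = 65
R[11] = max(4+65, 13+58, 9+52, …, 28+4, 67+0) = 71
One optimal cutting: 5 + 2 + 2 + 2 → 32 + 13 + 13 + 13 = 71.

71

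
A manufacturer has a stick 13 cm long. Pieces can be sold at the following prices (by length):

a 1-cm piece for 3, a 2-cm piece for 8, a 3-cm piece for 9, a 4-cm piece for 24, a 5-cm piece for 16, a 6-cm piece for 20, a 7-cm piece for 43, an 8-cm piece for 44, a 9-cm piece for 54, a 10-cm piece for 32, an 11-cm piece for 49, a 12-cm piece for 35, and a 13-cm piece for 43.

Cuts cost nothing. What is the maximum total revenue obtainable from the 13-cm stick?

78

Consider every possible first cut. R[k] is the best of p[i]+R[k−i] over all sellable i≤k.
R[1] = 3
R[2] = 8
R[3] = 11  (first piece 1, then R[2]=8)
R[4] = 24
R[5] = 27  (first piece 1, then R[4]=24)
R[6] = 32  (first piece 2, then R[4]=24)
R[7] = 43
R[8] = 48  (first piece 4, then R[4]=24)
R[9] = 54
R[10] = 57  (first piece 1, then R[9]=54)
R[11] = 67  (first piece 4, then R[7]=43)
R[12] = 72  (first piece 4, then R[8]=48)
R[13] = 78  (first piece 4, then R[9]=54)
One optimal cutting: 9 + 4 → 54 + 24 = 78.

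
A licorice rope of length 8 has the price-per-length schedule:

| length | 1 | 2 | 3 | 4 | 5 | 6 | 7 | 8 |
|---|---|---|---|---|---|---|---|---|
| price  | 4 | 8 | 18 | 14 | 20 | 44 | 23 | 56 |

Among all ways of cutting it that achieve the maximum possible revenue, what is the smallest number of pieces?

1

Let r[k] be the best obtainable value from length k. For each k, try every first piece i and keep the best of price[i] + r[k−i].
r[1] = 4
r[2] = 8  (first piece 1, then r[1]=4)
r[3] = 18
r[4] = 22  (first piece 1, then r[3]=18)
r[5] = 26  (first piece 1, then r[4]=22)
r[6] = 44
r[7] = 48  (first piece 1, then r[6]=44)
r[8] = 56
Maximum revenue is ¢56.
Now minimize piece count subject to staying optimal: for each k, pieces[k] = 1 + min over i with p[i]+r[k−i]=r[k] of pieces[k−i].
pieces[5] = 2
pieces[6] = 1
pieces[7] = 2
pieces[8] = 1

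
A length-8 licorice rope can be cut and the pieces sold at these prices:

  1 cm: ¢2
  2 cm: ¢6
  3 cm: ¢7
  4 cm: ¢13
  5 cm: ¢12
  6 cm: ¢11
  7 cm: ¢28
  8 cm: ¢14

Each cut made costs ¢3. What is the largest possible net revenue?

Consider every possible first cut. net[k] is the best of p[i]+net[k−i] over all sellable i≤k, charging 3 whenever i<k.
net[1] = 2
net[2] = 6
net[3] = 7
net[4] = 13
net[5] = 12  (first piece 1, then net[4]=13)
net[6] = 16  (first piece 2, then net[4]=13)
net[7] = 28
net[8] = 27  (first piece 1, then net[7]=28)
One optimal plan: pieces 7 + 1 (1 cut) → ¢30 − ¢3 = ¢27.

27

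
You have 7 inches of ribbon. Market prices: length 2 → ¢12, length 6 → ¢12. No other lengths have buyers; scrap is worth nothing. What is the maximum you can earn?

36

Consider every possible first cut. r[k] is the best of p[i]+r[k−i] over all sellable i≤k.
r[1] = 0
r[2] = 12
r[3] = 12
r[4] = 24  (first piece 2, then r[2]=12)
r[5] = 24
r[6] = max(12+24, 12+0) = 36
r[7] = max(12+24, 12+0) = 36
One optimal cutting: pieces 2 + 2 + 2 with 1 inch of scrap → ¢36.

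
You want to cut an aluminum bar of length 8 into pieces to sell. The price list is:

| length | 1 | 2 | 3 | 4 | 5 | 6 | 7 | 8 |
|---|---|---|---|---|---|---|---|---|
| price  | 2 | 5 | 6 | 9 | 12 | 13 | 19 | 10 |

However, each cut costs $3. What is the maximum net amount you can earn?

18

Consider every possible first cut. net[k] is the best of p[i]+net[k−i] over all sellable i≤k, charging 3 whenever i<k.
net[1] = 2
net[2] = 5
net[3] = 6
net[4] = 9
net[5] = 12
net[6] = 13
net[7] = 19
net[8] = 18  (first piece 1, then net[7]=19)
One optimal plan: pieces 7 + 1 (1 cut) → $21 − $3 = $18.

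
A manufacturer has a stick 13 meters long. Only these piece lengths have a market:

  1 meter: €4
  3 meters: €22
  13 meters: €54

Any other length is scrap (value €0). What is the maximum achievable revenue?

92

Consider every possible first cut. best[k] is the best of p[i]+best[k−i] over all sellable i≤k.
best[1] = 4
best[2] = 8  (first piece 1, then best[1]=4)
best[3] = 22
best[4] = 26  (first piece 1, then best[3]=22)
best[5] = 30  (first piece 1, then best[4]=26)
best[6] = 44  (first piece 3, then best[3]=22)
best[7] = 48  (first piece 1, then best[6]=44)
best[8] = 52  (first piece 1, then best[7]=48)
best[9] = 66  (first piece 3, then best[6]=44)
best[10] = 70  (first piece 1, then best[9]=66)
best[11] = 74  (first piece 1, then best[10]=70)
best[12] = 88  (first piece 3, then best[9]=66)
best[13] = 92  (first piece 1, then best[12]=88)
One optimal cutting: 3 + 3 + 3 + 3 + 1 → €92.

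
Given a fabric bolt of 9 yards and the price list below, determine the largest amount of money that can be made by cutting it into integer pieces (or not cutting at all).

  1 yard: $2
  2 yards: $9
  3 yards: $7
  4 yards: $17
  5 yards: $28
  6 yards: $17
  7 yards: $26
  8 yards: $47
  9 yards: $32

Consider every possible first cut. R[k] is the best of p[i]+R[k−i] over all sellable i≤k.
R[1] = 2
R[2] = 9
R[3] = 11  (first piece 1, then R[2]=9)
R[4] = 18  (first piece 2, then R[2]=9)
R[5] = 28
R[6] = 30  (first piece 1, then R[5]=28)
R[7] = 37  (first piece 2, then R[5]=28)
R[8] = 47
R[9] = 49  (first piece 1, then R[8]=47)
One optimal cutting: 8 + 1 → $47 + $2 = $49.

49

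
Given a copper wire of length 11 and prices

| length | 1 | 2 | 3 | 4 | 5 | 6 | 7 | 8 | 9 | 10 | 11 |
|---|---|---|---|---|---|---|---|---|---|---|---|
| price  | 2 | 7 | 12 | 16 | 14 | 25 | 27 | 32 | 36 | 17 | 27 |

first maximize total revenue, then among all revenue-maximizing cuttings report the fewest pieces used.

2

Build r[k] bottom-up: r[k] = max over allowed piece i of (p[i] + r[k−i]).
r[1] = 2
r[2] = max(2+2, 7+0) = 7
r[3] = max(2+7, 7+2, 12+0) = 12
r[4] = max(2+12, 7+7, 12+2, 16+0) = 16
r[5] = max(2+16, 7+12, 12+7, 16+2, 14+0) = 19
r[6] = max(2+19, 7+16, 12+12, 16+7, 14+2, 25+0) = 25
r[7] = max(2+25, 7+19, 12+16, …, 25+2, 27+0) = 28
r[8] = max(2+28, 7+25, 12+19, …, 27+2, 32+0) = 32
r[9] = max(2+32, 7+28, 12+25, …, 32+2, 36+0) = 37
r[10] = max(2+37, 7+32, 12+28, …, 36+2, 17+0) = 41
r[11] = max(2+41, 7+37, 12+32, …, 17+2, 27+0) = 44
Maximum revenue is €44.
Now minimize piece count subject to staying optimal: for each k, pieces[k] = 1 + min over i with p[i]+r[k−i]=r[k] of pieces[k−i].
pieces[8] = 1
pieces[9] = 2
pieces[10] = 2
pieces[11] = 2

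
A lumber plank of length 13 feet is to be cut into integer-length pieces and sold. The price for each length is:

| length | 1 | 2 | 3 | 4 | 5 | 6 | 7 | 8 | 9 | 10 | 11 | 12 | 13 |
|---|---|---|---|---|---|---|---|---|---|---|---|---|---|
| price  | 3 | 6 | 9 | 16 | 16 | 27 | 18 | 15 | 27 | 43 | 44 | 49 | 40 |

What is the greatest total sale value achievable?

Let v[k] be the best obtainable value from length k. For each k, try every first piece i and keep the best of price[i] + v[k−i].
v[1] = 3
v[2] = max(3+3, 6+0) = 6
v[3] = max(3+6, 6+3, 9+0) = 9
v[4] = max(3+9, 6+6, 9+3, 16+0) = 16
v[5] = max(3+16, 6+9, 9+6, 16+3, 16+0) = 19
v[6] = max(3+19, 6+16, 9+9, 16+6, 16+3, 27+0) = 27
v[7] = max(3+27, 6+19, 9+16, …, 27+3, 18+0) = 30
v[8] = max(3+30, 6+27, 9+19, …, 18+3, 15+0) = 33
v[9] = max(3+33, 6+30, 9+27, …, 15+3, 27+0) = 36
v[10] = max(3+36, 6+33, 9+30, …, 27+3, 43+0) = 43
v[11] = max(3+43, 6+36, 9+33, …, 43+3, 44+0) = 46
v[12] = max(3+46, 6+43, 9+36, …, 44+3, 49+0) = 54
v[13] = max(3+54, 6+46, 9+43, …, 49+3, 40+0) = 57
One optimal cutting: 6 + 6 + 1 → $27 + $27 + $3 = $57.

57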